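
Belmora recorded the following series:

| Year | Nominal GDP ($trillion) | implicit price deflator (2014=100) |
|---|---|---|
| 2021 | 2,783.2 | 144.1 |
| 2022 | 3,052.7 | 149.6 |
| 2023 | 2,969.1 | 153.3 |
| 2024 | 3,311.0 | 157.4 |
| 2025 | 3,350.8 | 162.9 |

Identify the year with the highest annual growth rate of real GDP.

2024

2022: real = 3052.7/1.496 = 2040.57; growth vs 2021 (1931.44) = 5.65%.
2023: real = 2969.1/1.533 = 1936.79; growth vs 2022 (2040.57) = -5.09%.
2024: real = 3311.0/1.574 = 2103.56; growth vs 2023 (1936.79) = 8.61%.
2025: real = 3350.8/1.629 = 2056.97; growth vs 2024 (2103.56) = -2.21%.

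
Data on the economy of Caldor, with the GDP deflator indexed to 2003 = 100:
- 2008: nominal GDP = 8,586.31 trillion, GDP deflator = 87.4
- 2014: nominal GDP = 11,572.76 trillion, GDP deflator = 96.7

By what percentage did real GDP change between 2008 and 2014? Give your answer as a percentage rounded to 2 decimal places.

Deflate each year: 2008 → 8586.31/0.874 = 9824.15; 2014 → 11572.76/0.967 = 11967.69.
So real GDP changed by 11967.69/9824.15 − 1 = 0.2182, i.e. 21.82%.

21.82%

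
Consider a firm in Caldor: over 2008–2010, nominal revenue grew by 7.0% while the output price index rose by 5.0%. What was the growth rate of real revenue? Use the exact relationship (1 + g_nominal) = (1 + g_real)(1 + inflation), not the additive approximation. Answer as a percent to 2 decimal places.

(1 + g_nom) = (1 + g_real)(1 + π), so g_real = 1.0700 / 1.0500 − 1 = 0.01905.

1.90%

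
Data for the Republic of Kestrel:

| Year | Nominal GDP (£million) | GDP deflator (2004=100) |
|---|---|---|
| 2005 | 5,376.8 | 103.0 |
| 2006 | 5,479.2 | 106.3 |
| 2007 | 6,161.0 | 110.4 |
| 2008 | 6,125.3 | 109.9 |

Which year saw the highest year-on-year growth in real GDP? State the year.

2006: real = 5479.2/1.063 = 5154.47; growth vs 2005 (5220.19) = -1.26%.
2007: real = 6161.0/1.104 = 5580.62; growth vs 2006 (5154.47) = 8.27%.
2008: real = 6125.3/1.099 = 5573.52; growth vs 2007 (5580.62) = -0.13%.

2007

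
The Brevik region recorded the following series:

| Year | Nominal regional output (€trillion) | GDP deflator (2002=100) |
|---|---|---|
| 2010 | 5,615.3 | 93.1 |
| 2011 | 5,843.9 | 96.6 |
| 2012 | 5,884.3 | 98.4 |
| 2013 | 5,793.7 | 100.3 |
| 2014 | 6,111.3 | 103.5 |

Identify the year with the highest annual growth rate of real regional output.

2014

2011: real = 5843.9/0.966 = 6049.59; growth vs 2010 (6031.47) = 0.30%.
2012: real = 5884.3/0.984 = 5979.98; growth vs 2011 (6049.59) = -1.15%.
2013: real = 5793.7/1.003 = 5776.37; growth vs 2012 (5979.98) = -3.40%.
2014: real = 6111.3/1.035 = 5904.64; growth vs 2013 (5776.37) = 2.22%.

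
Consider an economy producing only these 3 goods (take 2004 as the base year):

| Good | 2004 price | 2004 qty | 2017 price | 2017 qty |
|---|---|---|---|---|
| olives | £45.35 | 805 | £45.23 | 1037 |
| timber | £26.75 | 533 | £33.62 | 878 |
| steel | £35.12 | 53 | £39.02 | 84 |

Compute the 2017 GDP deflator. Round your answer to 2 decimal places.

Nominal GDP 2017 = 45.23·1037 + 33.62·878 + 39.02·84 = 79699.55.
Real GDP 2017 (at 2004 prices) = 45.35·1037 + 26.75·878 + 35.12·84 = 73464.53.
Deflator = Nominal/Real × 100 = 79699.55/73464.53 × 100 = 108.487.

108.49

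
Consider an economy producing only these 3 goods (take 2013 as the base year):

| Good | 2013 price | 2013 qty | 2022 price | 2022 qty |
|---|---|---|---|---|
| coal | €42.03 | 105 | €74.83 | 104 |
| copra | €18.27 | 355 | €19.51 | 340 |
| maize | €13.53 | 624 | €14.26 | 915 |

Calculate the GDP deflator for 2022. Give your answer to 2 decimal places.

Nominal GDP 2022 = 74.83·104 + 19.51·340 + 14.26·915 = 27463.62.
Real GDP 2022 (at 2013 prices) = 42.03·104 + 18.27·340 + 13.53·915 = 22962.87.
Deflator = Nominal/Real × 100 = 27463.62/22962.87 × 100 = 119.600.

119.60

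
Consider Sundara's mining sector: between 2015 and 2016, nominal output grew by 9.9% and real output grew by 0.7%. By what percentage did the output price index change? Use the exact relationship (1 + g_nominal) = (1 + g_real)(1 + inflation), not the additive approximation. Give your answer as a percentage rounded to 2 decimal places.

9.14%

(1 + g_nom) = (1 + g_real)(1 + π), so π = 1.0990 / 1.0070 − 1 = 0.09136.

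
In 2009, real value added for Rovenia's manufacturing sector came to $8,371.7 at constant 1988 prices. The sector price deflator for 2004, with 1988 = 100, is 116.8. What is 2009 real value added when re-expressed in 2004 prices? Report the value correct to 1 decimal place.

Real value added in 2004 prices = Real value added in 1988 prices × (P_2004/P_1988) = 8371.7 × 1.168 = 9778.15.

$9,778.1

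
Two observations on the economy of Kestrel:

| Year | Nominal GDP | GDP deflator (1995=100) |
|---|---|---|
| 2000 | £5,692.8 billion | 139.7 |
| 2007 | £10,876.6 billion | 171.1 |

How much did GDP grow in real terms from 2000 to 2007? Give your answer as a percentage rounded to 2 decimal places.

56.00%

Deflate each year: 2000 → 5692.8/1.397 = 4075.02; 2007 → 10876.6/1.711 = 6356.87.
So real GDP changed by 6356.87/4075.02 − 1 = 0.5600, i.e. 56.00%.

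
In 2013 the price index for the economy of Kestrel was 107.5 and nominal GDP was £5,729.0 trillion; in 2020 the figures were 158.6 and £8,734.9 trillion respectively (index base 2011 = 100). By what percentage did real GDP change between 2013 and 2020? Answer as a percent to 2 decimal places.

3.34%

Real GDP 2013 = 5729.0 / 1.075 = 5329.30.
Real GDP 2020 = 8734.9 / 1.586 = 5507.50.
Real growth = 5507.50 / 5329.30 − 1 = 0.0334.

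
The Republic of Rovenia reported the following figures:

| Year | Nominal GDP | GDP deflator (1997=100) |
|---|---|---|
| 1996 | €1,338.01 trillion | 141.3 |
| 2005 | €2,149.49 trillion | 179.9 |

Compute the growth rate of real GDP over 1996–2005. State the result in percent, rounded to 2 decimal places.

26.18%

Deflate each year: 1996 → 1338.01/1.413 = 946.93; 2005 → 2149.49/1.799 = 1194.82.
So real GDP changed by 1194.82/946.93 − 1 = 0.2618, i.e. 26.18%.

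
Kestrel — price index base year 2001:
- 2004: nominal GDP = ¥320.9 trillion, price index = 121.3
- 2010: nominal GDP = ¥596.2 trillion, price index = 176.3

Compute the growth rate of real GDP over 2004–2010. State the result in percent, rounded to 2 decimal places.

Deflate each year: 2004 → 320.9/1.213 = 264.55; 2010 → 596.2/1.763 = 338.17.
So real GDP changed by 338.17/264.55 − 1 = 0.2783, i.e. 27.83%.

27.83%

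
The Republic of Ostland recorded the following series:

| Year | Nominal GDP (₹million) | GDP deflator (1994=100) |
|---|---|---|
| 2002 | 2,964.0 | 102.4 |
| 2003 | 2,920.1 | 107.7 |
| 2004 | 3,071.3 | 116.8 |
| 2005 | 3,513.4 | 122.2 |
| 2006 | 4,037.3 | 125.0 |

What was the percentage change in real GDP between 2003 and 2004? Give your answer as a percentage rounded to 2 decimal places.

-3.02%

Real GDP 2003 = 2920.1/1.077 = 2711.33.
Real GDP 2004 = 3071.3/1.168 = 2629.54.
Change = 2629.54/2711.33 − 1 = -0.0302.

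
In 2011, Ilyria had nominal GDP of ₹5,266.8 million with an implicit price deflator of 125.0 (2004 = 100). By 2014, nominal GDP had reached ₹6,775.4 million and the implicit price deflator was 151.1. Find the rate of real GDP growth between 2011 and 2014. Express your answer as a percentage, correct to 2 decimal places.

6.42%

Deflate each year: 2011 → 5266.8/1.250 = 4213.44; 2014 → 6775.4/1.511 = 4484.05.
So real GDP changed by 4484.05/4213.44 − 1 = 0.0642, i.e. 6.42%.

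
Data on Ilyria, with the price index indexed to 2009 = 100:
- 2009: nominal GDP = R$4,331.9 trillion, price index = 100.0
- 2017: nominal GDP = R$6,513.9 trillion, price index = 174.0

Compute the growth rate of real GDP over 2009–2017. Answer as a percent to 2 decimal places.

Real GDP 2009 = 4331.9 / 1.000 = 4331.90.
Real GDP 2017 = 6513.9 / 1.740 = 3743.62.
Real growth = 3743.62 / 4331.90 − 1 = -0.1358.

-13.58%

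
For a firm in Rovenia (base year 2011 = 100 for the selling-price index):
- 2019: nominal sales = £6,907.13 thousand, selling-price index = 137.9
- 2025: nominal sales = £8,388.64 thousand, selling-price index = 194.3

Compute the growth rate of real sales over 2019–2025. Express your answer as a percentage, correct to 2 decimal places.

Deflate each year: 2019 → 6907.13/1.379 = 5008.80; 2025 → 8388.64/1.943 = 4317.36.
So real sales changed by 4317.36/5008.80 − 1 = -0.1380, i.e. -13.80%.

-13.80%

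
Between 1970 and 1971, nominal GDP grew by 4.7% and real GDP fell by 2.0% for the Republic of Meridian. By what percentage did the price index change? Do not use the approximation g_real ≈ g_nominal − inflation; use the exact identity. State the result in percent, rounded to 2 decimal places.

(1 + g_nom) = (1 + g_real)(1 + π), so π = 1.0470 / 0.9800 − 1 = 0.06837.

6.84%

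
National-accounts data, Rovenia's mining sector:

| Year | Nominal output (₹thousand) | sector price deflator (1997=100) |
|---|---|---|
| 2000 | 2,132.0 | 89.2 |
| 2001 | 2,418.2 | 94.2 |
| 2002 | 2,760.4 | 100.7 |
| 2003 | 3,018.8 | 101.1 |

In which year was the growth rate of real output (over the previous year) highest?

2003

2001: real = 2418.2/0.942 = 2567.09; growth vs 2000 (2390.13) = 7.40%.
2002: real = 2760.4/1.007 = 2741.21; growth vs 2001 (2567.09) = 6.78%.
2003: real = 3018.8/1.011 = 2985.95; growth vs 2002 (2741.21) = 8.93%.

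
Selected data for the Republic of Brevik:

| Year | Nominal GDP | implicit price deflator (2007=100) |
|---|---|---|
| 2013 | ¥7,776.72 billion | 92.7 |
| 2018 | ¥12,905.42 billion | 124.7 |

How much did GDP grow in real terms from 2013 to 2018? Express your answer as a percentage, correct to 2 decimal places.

Deflate each year: 2013 → 7776.72/0.927 = 8389.13; 2018 → 12905.42/1.247 = 10349.17.
So real GDP changed by 10349.17/8389.13 − 1 = 0.2336, i.e. 23.36%.

23.36%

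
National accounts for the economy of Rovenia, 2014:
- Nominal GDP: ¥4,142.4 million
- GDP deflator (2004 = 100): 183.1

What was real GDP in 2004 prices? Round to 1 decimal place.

Real GDP = Nominal / (GDP deflator/100) = 4142.4 / 1.831 = 2262.37.

¥2,262.4 million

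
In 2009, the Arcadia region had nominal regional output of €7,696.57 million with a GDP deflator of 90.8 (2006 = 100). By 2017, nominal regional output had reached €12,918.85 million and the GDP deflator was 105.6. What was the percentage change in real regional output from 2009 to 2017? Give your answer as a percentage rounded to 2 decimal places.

44.33%

Real regional output 2009 = 7696.57 / 0.908 = 8476.40.
Real regional output 2017 = 12918.85 / 1.056 = 12233.76.
Real growth = 12233.76 / 8476.40 − 1 = 0.4433.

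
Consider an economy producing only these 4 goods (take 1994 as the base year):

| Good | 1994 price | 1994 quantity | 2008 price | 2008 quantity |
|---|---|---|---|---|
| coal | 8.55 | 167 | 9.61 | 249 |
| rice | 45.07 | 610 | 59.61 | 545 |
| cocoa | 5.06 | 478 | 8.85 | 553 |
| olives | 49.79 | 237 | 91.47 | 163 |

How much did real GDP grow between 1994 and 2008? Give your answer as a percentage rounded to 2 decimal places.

-12.83%

Real GDP 1994 = Nominal GDP 1994 = 8.55·167 + 45.07·610 + 5.06·478 + 49.79·237 = 43139.46.
Real GDP 2008 (at 1994 prices) = 8.55·249 + 45.07·545 + 5.06·553 + 49.79·163 = 37606.05.
Real growth = 37606.05/43139.46 − 1 = -0.1283.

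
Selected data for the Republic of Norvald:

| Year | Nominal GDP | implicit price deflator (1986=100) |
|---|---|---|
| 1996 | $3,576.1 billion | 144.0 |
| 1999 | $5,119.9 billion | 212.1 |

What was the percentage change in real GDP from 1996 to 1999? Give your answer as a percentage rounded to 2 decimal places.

-2.80%

Real GDP 1996 = 3576.1 / 1.440 = 2483.40.
Real GDP 1999 = 5119.9 / 2.121 = 2413.91.
Real growth = 2413.91 / 2483.40 − 1 = -0.0280.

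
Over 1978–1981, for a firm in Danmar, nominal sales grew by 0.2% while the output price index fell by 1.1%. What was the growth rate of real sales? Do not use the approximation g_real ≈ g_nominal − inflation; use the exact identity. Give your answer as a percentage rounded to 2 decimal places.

(1 + g_nom) = (1 + g_real)(1 + π), so g_real = 1.0020 / 0.9890 − 1 = 0.01314.

1.31%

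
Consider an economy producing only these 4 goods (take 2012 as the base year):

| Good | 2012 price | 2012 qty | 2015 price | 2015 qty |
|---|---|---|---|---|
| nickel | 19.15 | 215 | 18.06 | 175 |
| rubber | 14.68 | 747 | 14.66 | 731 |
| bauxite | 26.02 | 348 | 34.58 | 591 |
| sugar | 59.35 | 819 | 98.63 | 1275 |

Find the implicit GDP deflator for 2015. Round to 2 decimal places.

152.25

Nominal GDP 2015 = 18.06·175 + 14.66·731 + 34.58·591 + 98.63·1275 = 160066.99.
Real GDP 2015 (at 2012 prices) = 19.15·175 + 14.68·731 + 26.02·591 + 59.35·1275 = 105131.40.
Deflator = Nominal/Real × 100 = 160066.99/105131.40 × 100 = 152.254.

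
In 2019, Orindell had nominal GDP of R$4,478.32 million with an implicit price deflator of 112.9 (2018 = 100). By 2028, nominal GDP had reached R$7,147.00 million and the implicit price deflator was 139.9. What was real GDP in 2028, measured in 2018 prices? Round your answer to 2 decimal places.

R$5,108.65 million

Real GDP = Nominal / (implicit price deflator/100) = 7147.00 / 1.399 = 5108.65.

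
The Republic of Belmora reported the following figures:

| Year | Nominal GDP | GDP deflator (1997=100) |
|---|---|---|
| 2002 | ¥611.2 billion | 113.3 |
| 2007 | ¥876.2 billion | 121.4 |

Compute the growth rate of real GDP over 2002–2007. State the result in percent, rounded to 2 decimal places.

33.79%

Real GDP 2002 = 611.2 / 1.133 = 539.45.
Real GDP 2007 = 876.2 / 1.214 = 721.75.
Real growth = 721.75 / 539.45 − 1 = 0.3379.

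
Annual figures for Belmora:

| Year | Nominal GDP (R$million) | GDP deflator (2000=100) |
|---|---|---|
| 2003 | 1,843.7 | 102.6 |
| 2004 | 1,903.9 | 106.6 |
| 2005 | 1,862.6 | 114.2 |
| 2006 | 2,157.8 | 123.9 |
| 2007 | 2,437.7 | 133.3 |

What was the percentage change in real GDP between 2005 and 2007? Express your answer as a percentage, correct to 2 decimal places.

Real GDP 2005 = 1862.6/1.142 = 1631.00.
Real GDP 2007 = 2437.7/1.333 = 1828.73.
Change = 1828.73/1631.00 − 1 = 0.1212.

12.12%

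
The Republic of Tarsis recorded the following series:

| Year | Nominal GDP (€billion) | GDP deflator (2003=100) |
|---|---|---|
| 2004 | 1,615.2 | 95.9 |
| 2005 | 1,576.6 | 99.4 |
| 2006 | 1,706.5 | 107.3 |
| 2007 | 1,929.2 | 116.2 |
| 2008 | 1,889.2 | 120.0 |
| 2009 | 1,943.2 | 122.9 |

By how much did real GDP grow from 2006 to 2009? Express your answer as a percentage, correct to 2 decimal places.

-0.58%

Real GDP 2006 = 1706.5/1.073 = 1590.40.
Real GDP 2009 = 1943.2/1.229 = 1581.12.
Change = 1581.12/1590.40 − 1 = -0.0058.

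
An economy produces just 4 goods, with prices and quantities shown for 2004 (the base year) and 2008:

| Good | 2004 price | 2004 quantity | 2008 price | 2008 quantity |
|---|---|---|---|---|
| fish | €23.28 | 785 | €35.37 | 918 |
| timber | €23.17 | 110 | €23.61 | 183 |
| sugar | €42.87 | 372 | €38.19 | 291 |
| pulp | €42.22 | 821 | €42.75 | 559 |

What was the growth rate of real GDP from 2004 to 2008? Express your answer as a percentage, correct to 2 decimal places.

-13.64%

Real GDP 2004 = Nominal GDP 2004 = 23.28·785 + 23.17·110 + 42.87·372 + 42.22·821 = 71433.76.
Real GDP 2008 (at 2004 prices) = 23.28·918 + 23.17·183 + 42.87·291 + 42.22·559 = 61687.30.
Real growth = 61687.30/71433.76 − 1 = -0.1364.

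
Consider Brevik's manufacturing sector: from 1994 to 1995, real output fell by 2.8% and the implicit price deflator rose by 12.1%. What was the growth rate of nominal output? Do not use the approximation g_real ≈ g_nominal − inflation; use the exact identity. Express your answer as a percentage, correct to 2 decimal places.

(1 + g_nom) = (1 + g_real)(1 + π) = 0.9720 × 1.1210 = 1.08961.

8.96%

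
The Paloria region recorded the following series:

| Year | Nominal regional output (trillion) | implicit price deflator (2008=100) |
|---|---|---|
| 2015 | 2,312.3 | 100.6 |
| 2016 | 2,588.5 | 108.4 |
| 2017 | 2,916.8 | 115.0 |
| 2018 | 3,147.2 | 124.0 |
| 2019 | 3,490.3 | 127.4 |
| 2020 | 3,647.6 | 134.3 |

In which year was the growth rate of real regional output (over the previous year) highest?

2019

2016: real = 2588.5/1.084 = 2387.92; growth vs 2015 (2298.51) = 3.89%.
2017: real = 2916.8/1.150 = 2536.35; growth vs 2016 (2387.92) = 6.22%.
2018: real = 3147.2/1.240 = 2538.06; growth vs 2017 (2536.35) = 0.07%.
2019: real = 3490.3/1.274 = 2739.64; growth vs 2018 (2538.06) = 7.94%.
2020: real = 3647.6/1.343 = 2716.01; growth vs 2019 (2739.64) = -0.86%.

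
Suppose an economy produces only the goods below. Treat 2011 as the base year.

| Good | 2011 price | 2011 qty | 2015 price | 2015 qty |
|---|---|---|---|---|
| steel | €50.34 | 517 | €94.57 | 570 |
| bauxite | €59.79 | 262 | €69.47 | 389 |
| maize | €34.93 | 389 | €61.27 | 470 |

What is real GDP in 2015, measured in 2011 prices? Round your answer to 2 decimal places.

Real GDP 2015 = Σ (p_2011 × q_2015) = 50.34·570 + 59.79·389 + 34.93·470 = 68369.21.

€68369.21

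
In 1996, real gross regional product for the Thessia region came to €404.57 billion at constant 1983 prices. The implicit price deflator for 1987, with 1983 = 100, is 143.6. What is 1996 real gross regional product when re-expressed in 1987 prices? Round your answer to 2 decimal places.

Real gross regional product in 1987 prices = Real gross regional product in 1983 prices × (P_1987/P_1983) = 404.57 × 1.436 = 580.96.

€580.96 billion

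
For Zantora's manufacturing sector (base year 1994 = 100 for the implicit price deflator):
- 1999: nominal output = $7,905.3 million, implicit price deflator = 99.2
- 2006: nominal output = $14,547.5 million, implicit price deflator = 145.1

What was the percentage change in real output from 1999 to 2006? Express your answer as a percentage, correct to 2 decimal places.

Deflate each year: 1999 → 7905.3/0.992 = 7969.05; 2006 → 14547.5/1.451 = 10025.84.
So real output changed by 10025.84/7969.05 − 1 = 0.2581, i.e. 25.81%.

25.81%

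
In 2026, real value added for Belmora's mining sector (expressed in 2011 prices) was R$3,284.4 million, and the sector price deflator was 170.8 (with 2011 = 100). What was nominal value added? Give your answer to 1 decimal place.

R$5,609.8 million

Nominal value added = Real × (sector price deflator/100) = 3284.4 × 1.708 = 5609.76.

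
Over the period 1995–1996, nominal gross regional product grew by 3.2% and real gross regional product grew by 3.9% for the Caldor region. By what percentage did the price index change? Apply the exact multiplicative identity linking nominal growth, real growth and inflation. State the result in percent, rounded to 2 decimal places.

-0.67%

(1 + g_nom) = (1 + g_real)(1 + π), so π = 1.0320 / 1.0390 − 1 = -0.00674.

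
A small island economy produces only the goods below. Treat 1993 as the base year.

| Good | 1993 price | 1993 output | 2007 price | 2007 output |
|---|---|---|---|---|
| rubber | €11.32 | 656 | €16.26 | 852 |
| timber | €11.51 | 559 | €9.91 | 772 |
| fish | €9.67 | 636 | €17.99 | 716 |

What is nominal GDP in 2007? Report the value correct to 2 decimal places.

€34384.88

Nominal GDP 2007 = Σ (p_2007 × q_2007) = 16.26·852 + 9.91·772 + 17.99·716 = 34384.88.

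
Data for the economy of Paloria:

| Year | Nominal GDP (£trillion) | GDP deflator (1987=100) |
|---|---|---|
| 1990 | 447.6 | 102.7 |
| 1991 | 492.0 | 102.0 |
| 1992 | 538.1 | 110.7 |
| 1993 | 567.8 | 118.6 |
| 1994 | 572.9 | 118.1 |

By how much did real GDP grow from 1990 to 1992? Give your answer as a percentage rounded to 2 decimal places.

11.53%

Real GDP 1990 = 447.6/1.027 = 435.83.
Real GDP 1992 = 538.1/1.107 = 486.09.
Change = 486.09/435.83 − 1 = 0.1153.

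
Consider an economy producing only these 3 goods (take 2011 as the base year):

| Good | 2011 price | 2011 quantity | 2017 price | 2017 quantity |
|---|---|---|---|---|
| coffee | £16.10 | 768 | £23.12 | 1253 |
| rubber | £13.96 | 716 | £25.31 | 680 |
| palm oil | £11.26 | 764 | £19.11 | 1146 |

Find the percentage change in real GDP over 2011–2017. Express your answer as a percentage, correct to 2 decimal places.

Real GDP 2011 = Nominal GDP 2011 = 16.10·768 + 13.96·716 + 11.26·764 = 30962.80.
Real GDP 2017 (at 2011 prices) = 16.10·1253 + 13.96·680 + 11.26·1146 = 42570.06.
Real growth = 42570.06/30962.80 − 1 = 0.3749.

37.49%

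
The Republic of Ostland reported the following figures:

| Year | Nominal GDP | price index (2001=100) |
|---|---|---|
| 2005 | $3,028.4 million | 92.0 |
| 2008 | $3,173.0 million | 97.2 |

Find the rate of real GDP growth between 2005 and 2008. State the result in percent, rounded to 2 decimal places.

-0.83%

Deflate each year: 2005 → 3028.4/0.920 = 3291.74; 2008 → 3173.0/0.972 = 3264.40.
So real GDP changed by 3264.40/3291.74 − 1 = -0.0083, i.e. -0.83%.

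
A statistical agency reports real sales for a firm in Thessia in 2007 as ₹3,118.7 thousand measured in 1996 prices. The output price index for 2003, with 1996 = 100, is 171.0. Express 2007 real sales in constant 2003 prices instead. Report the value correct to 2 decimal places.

Real sales in 2003 prices = Real sales in 1996 prices × (P_2003/P_1996) = 3118.7 × 1.710 = 5332.98.

₹5,332.98 thousand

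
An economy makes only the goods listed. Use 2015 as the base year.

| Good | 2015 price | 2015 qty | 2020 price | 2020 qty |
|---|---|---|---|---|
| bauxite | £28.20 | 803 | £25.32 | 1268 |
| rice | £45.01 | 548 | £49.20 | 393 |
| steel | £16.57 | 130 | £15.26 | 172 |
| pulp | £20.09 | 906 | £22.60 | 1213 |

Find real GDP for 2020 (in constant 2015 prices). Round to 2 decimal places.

£80665.74

Real GDP 2020 = Σ (p_2015 × q_2020) = 28.20·1268 + 45.01·393 + 16.57·172 + 20.09·1213 = 80665.74.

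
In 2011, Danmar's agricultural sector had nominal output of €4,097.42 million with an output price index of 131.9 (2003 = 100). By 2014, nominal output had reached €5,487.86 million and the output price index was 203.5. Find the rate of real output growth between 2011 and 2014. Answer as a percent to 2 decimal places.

Deflate each year: 2011 → 4097.42/1.319 = 3106.46; 2014 → 5487.86/2.035 = 2696.74.
So real output changed by 2696.74/3106.46 − 1 = -0.1319, i.e. -13.19%.

-13.19%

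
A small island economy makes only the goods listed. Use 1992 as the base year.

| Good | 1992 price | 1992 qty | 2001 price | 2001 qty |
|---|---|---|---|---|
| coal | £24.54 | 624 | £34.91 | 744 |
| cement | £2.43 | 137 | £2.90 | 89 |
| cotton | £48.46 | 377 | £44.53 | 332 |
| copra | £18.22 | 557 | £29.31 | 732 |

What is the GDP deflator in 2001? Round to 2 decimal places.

130.42

Nominal GDP 2001 = 34.91·744 + 2.90·89 + 44.53·332 + 29.31·732 = 62470.02.
Real GDP 2001 (at 1992 prices) = 24.54·744 + 2.43·89 + 48.46·332 + 18.22·732 = 47899.79.
Deflator = Nominal/Real × 100 = 62470.02/47899.79 × 100 = 130.418.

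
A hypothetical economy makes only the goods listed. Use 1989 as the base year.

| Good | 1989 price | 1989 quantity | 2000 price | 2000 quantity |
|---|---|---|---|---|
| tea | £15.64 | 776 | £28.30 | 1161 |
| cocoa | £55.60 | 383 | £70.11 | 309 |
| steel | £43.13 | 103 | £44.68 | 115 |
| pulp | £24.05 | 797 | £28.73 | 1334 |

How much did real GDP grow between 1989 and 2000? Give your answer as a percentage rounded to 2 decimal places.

26.89%

Real GDP 1989 = Nominal GDP 1989 = 15.64·776 + 55.60·383 + 43.13·103 + 24.05·797 = 57041.68.
Real GDP 2000 (at 1989 prices) = 15.64·1161 + 55.60·309 + 43.13·115 + 24.05·1334 = 72381.09.
Real growth = 72381.09/57041.68 − 1 = 0.2689.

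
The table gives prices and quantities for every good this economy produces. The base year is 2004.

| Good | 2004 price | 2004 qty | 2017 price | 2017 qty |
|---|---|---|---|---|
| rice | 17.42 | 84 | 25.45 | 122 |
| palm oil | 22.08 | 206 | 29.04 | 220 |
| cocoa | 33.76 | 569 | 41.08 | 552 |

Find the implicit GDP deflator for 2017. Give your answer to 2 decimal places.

Nominal GDP 2017 = 25.45·122 + 29.04·220 + 41.08·552 = 32169.86.
Real GDP 2017 (at 2004 prices) = 17.42·122 + 22.08·220 + 33.76·552 = 25618.36.
Deflator = Nominal/Real × 100 = 32169.86/25618.36 × 100 = 125.573.

125.57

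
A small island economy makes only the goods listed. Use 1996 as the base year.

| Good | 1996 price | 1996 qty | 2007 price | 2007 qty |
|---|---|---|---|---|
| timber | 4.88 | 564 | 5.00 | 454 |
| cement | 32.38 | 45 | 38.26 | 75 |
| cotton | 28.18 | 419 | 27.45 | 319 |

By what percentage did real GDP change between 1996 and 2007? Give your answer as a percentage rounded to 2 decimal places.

-14.88%

Real GDP 1996 = Nominal GDP 1996 = 4.88·564 + 32.38·45 + 28.18·419 = 16016.84.
Real GDP 2007 (at 1996 prices) = 4.88·454 + 32.38·75 + 28.18·319 = 13633.44.
Real growth = 13633.44/16016.84 − 1 = -0.1488.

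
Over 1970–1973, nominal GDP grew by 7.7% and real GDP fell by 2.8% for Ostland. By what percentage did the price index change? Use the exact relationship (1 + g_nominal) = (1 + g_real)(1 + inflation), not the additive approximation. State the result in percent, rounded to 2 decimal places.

(1 + g_nom) = (1 + g_real)(1 + π), so π = 1.0770 / 0.9720 − 1 = 0.10802.

10.80%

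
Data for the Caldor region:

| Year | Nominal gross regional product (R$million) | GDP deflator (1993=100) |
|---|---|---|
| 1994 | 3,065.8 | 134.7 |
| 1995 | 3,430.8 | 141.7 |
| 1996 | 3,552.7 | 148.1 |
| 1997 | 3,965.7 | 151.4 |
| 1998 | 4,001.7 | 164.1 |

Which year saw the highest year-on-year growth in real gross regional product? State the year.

1997

1995: real = 3430.8/1.417 = 2421.17; growth vs 1994 (2276.02) = 6.38%.
1996: real = 3552.7/1.481 = 2398.85; growth vs 1995 (2421.17) = -0.92%.
1997: real = 3965.7/1.514 = 2619.35; growth vs 1996 (2398.85) = 9.19%.
1998: real = 4001.7/1.641 = 2438.57; growth vs 1997 (2619.35) = -6.90%.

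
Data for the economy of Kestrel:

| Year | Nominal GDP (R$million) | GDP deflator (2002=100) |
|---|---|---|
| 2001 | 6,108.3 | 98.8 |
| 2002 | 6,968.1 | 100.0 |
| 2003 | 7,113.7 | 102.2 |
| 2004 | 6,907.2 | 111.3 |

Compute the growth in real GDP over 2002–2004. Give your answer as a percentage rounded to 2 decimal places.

-10.94%

Real GDP 2002 = 6968.1/1.000 = 6968.10.
Real GDP 2004 = 6907.2/1.113 = 6205.93.
Change = 6205.93/6968.10 − 1 = -0.1094.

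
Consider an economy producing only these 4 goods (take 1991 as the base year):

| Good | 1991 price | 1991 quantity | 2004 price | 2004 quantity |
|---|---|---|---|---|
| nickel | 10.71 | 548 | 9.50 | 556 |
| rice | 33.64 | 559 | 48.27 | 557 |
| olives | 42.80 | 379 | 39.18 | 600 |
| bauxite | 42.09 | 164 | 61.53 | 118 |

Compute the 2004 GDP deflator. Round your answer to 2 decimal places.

113.73

Nominal GDP 2004 = 9.50·556 + 48.27·557 + 39.18·600 + 61.53·118 = 62936.93.
Real GDP 2004 (at 1991 prices) = 10.71·556 + 33.64·557 + 42.80·600 + 42.09·118 = 55338.86.
Deflator = Nominal/Real × 100 = 62936.93/55338.86 × 100 = 113.730.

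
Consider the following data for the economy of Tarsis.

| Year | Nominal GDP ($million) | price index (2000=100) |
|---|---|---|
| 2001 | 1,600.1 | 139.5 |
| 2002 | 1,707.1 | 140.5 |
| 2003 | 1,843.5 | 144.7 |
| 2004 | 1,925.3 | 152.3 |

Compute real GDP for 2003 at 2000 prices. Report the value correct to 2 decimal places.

Real GDP 2003 = 1843.5 / 1.447 = 1274.02.

$1,274.02 million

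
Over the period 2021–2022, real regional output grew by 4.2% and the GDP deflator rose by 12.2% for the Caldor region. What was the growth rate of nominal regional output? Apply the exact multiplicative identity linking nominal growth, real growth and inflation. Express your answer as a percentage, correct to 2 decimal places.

(1 + g_nom) = (1 + g_real)(1 + π) = 1.0420 × 1.1220 = 1.16912.

16.91%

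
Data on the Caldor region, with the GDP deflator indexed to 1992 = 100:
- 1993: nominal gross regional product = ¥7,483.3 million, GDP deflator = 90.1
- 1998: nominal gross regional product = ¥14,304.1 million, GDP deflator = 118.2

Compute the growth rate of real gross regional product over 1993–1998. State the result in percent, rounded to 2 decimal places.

45.71%

Deflate each year: 1993 → 7483.3/0.901 = 8305.55; 1998 → 14304.1/1.182 = 12101.61.
So real gross regional product changed by 12101.61/8305.55 − 1 = 0.4571, i.e. 45.71%.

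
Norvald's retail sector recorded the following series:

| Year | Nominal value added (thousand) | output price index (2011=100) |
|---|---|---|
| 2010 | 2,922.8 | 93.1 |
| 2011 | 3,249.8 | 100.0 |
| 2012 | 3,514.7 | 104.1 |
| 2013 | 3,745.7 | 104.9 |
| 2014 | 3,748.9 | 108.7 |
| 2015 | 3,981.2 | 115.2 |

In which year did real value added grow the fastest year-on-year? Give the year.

2013

2011: real = 3249.8/1.000 = 3249.80; growth vs 2010 (3139.42) = 3.52%.
2012: real = 3514.7/1.041 = 3376.27; growth vs 2011 (3249.80) = 3.89%.
2013: real = 3745.7/1.049 = 3570.73; growth vs 2012 (3376.27) = 5.76%.
2014: real = 3748.9/1.087 = 3448.85; growth vs 2013 (3570.73) = -3.41%.
2015: real = 3981.2/1.152 = 3455.90; growth vs 2014 (3448.85) = 0.20%.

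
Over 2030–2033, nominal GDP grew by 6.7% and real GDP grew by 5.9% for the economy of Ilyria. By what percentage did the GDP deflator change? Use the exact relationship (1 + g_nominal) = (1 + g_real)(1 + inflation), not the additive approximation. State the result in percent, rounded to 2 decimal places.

0.76%

(1 + g_nom) = (1 + g_real)(1 + π), so π = 1.0670 / 1.0590 − 1 = 0.00755.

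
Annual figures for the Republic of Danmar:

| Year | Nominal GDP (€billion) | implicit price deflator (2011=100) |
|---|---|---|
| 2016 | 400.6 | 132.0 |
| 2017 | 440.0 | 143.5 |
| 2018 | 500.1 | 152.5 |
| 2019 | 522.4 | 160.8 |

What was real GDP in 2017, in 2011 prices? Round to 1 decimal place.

€306.6 billion

Real GDP 2017 = 440.0 / 1.435 = 306.62.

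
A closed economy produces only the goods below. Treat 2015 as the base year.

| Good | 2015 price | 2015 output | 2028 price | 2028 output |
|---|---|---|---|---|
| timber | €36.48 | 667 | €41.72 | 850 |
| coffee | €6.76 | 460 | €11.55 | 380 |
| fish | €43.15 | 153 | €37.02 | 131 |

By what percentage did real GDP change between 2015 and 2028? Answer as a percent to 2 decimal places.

Real GDP 2015 = Nominal GDP 2015 = 36.48·667 + 6.76·460 + 43.15·153 = 34043.71.
Real GDP 2028 (at 2015 prices) = 36.48·850 + 6.76·380 + 43.15·131 = 39229.45.
Real growth = 39229.45/34043.71 − 1 = 0.1523.

15.23%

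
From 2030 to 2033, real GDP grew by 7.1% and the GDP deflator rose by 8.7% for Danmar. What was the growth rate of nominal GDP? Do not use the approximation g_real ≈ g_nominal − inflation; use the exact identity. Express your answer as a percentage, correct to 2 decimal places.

16.42%

(1 + g_nom) = (1 + g_real)(1 + π) = 1.0710 × 1.0870 = 1.16418.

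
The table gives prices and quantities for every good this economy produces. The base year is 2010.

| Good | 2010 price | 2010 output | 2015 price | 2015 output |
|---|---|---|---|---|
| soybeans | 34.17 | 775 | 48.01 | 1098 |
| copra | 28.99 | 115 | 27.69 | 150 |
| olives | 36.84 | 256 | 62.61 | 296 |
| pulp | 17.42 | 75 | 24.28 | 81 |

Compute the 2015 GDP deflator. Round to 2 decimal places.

Nominal GDP 2015 = 48.01·1098 + 27.69·150 + 62.61·296 + 24.28·81 = 77367.72.
Real GDP 2015 (at 2010 prices) = 34.17·1098 + 28.99·150 + 36.84·296 + 17.42·81 = 54182.82.
Deflator = Nominal/Real × 100 = 77367.72/54182.82 × 100 = 142.790.

142.79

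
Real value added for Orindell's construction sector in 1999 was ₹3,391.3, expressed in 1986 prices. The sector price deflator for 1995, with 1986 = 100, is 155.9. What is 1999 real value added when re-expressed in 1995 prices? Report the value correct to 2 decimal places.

₹5,287.04

Real value added in 1995 prices = Real value added in 1986 prices × (P_1995/P_1986) = 3391.3 × 1.559 = 5287.04.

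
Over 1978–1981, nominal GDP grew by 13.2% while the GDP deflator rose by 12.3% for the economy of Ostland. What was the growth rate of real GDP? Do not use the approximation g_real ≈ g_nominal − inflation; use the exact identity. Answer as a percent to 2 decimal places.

(1 + g_nom) = (1 + g_real)(1 + π), so g_real = 1.1320 / 1.1230 − 1 = 0.00801.

0.80%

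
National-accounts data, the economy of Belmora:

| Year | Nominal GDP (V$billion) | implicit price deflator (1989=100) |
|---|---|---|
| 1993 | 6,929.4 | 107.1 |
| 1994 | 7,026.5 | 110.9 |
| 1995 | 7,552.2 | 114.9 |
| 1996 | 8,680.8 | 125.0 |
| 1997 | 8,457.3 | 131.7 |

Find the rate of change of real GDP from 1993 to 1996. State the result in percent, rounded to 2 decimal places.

Real GDP 1993 = 6929.4/1.071 = 6470.03.
Real GDP 1996 = 8680.8/1.250 = 6944.64.
Change = 6944.64/6470.03 − 1 = 0.0734.

7.34%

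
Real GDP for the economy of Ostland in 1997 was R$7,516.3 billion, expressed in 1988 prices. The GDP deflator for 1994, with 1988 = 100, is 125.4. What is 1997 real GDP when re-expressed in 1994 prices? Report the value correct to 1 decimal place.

Real GDP in 1994 prices = Real GDP in 1988 prices × (P_1994/P_1988) = 7516.3 × 1.254 = 9425.44.

R$9,425.4 billion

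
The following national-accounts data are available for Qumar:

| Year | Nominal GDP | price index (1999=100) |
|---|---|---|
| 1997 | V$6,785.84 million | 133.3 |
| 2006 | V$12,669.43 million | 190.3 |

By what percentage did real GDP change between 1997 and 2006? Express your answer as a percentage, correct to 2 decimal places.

30.78%

Deflate each year: 1997 → 6785.84/1.333 = 5090.65; 2006 → 12669.43/1.903 = 6657.61.
So real GDP changed by 6657.61/5090.65 − 1 = 0.3078, i.e. 30.78%.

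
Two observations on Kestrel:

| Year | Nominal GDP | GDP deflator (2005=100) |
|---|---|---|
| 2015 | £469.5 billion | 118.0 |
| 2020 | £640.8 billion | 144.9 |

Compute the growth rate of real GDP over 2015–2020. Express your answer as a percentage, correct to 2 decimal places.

11.15%

Real GDP 2015 = 469.5 / 1.180 = 397.88.
Real GDP 2020 = 640.8 / 1.449 = 442.24.
Real growth = 442.24 / 397.88 − 1 = 0.1115.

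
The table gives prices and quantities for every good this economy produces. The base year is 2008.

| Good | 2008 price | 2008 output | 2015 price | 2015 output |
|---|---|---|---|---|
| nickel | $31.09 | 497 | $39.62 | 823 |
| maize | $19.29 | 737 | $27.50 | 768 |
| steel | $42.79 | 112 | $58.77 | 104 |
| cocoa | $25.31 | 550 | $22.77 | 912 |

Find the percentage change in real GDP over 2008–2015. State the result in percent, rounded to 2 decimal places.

Real GDP 2008 = Nominal GDP 2008 = 31.09·497 + 19.29·737 + 42.79·112 + 25.31·550 = 48381.44.
Real GDP 2015 (at 2008 prices) = 31.09·823 + 19.29·768 + 42.79·104 + 25.31·912 = 67934.67.
Real growth = 67934.67/48381.44 − 1 = 0.4041.

40.41%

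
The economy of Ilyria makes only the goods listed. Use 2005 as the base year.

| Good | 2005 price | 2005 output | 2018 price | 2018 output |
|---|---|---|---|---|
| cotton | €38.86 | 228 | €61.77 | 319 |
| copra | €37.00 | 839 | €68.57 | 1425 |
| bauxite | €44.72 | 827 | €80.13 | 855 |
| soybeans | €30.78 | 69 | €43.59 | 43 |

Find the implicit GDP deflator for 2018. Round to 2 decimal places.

Nominal GDP 2018 = 61.77·319 + 68.57·1425 + 80.13·855 + 43.59·43 = 187802.40.
Real GDP 2018 (at 2005 prices) = 38.86·319 + 37.00·1425 + 44.72·855 + 30.78·43 = 104680.48.
Deflator = Nominal/Real × 100 = 187802.40/104680.48 × 100 = 179.405.

179.41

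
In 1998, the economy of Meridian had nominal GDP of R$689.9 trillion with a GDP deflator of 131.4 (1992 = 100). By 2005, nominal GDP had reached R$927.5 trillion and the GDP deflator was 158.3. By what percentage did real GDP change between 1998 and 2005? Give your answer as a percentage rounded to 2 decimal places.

Real GDP 1998 = 689.9 / 1.314 = 525.04.
Real GDP 2005 = 927.5 / 1.583 = 585.91.
Real growth = 585.91 / 525.04 − 1 = 0.1159.

11.59%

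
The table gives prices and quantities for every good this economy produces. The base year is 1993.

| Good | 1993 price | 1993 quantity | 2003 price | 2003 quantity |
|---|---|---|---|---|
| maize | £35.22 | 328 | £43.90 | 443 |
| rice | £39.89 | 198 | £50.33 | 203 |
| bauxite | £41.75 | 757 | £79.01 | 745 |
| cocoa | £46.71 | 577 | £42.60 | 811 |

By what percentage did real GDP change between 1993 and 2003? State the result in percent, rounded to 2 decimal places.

Real GDP 1993 = Nominal GDP 1993 = 35.22·328 + 39.89·198 + 41.75·757 + 46.71·577 = 78006.80.
Real GDP 2003 (at 1993 prices) = 35.22·443 + 39.89·203 + 41.75·745 + 46.71·811 = 92685.69.
Real growth = 92685.69/78006.80 − 1 = 0.1882.

18.82%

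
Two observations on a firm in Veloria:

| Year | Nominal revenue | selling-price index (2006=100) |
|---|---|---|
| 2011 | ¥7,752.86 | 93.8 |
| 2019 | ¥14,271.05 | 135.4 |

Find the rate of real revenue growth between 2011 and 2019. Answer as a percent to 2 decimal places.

27.52%

Deflate each year: 2011 → 7752.86/0.938 = 8265.31; 2019 → 14271.05/1.354 = 10539.92.
So real revenue changed by 10539.92/8265.31 − 1 = 0.2752, i.e. 27.52%.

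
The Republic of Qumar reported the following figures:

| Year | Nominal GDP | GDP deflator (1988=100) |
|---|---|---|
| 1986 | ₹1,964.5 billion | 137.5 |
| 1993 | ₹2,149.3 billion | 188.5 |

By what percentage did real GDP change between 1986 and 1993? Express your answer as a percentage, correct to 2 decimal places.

Real GDP 1986 = 1964.5 / 1.375 = 1428.73.
Real GDP 1993 = 2149.3 / 1.885 = 1140.21.
Real growth = 1140.21 / 1428.73 − 1 = -0.2019.

-20.19%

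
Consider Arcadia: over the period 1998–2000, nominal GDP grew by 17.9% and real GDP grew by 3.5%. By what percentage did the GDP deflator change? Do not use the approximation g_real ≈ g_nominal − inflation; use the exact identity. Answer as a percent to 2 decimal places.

(1 + g_nom) = (1 + g_real)(1 + π), so π = 1.1790 / 1.0350 − 1 = 0.13913.

13.91%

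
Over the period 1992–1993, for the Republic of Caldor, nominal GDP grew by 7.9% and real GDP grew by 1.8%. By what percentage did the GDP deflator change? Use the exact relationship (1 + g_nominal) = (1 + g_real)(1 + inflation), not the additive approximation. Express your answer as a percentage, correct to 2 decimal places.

5.99%

(1 + g_nom) = (1 + g_real)(1 + π), so π = 1.0790 / 1.0180 − 1 = 0.05992.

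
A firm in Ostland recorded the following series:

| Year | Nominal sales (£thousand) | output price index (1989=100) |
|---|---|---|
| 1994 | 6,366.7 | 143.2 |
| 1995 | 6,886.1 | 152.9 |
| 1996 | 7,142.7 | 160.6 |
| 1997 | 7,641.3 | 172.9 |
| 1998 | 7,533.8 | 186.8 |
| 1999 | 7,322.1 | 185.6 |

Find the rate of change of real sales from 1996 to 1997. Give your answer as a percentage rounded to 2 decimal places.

Real sales 1996 = 7142.7/1.606 = 4447.51.
Real sales 1997 = 7641.3/1.729 = 4419.49.
Change = 4419.49/4447.51 − 1 = -0.0063.

-0.63%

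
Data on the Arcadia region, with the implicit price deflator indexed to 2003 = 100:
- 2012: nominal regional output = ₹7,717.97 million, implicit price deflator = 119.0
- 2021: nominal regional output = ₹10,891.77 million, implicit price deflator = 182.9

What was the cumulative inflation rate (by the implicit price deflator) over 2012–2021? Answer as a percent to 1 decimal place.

53.7%

Price-level change = 182.9 / 119.0 − 1 = 0.5370.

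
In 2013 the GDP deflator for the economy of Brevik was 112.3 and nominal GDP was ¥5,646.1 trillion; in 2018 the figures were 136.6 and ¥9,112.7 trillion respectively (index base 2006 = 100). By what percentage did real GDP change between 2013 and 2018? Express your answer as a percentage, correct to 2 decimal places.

Real GDP 2013 = 5646.1 / 1.123 = 5027.69.
Real GDP 2018 = 9112.7 / 1.366 = 6671.08.
Real growth = 6671.08 / 5027.69 − 1 = 0.3269.

32.69%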